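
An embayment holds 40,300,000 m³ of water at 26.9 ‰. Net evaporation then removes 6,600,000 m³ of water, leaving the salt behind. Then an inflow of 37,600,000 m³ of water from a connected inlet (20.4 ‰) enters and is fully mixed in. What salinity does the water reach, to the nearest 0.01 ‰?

After evaporation: salt = 40,300,000×26.9 = 1,084,070,000; volume = 40,300,000 − 6,600,000 = 33,700,000 m³
After mixing: salt = 1,084,070,000 + 37,600,000×20.4 = 1,851,110,000; volume = 33,700,000 + 37,600,000 = 71,300,000 m³
S = 1,851,110,000 / 71,300,000 = 25.9623 ‰

25.96 ‰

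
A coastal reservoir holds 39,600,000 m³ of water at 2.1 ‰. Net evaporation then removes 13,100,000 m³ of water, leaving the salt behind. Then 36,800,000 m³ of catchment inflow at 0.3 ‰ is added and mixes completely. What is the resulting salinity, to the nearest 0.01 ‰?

1.49 ‰

After evaporation: salt = 39,600,000×2.1 = 83,160,000; volume = 39,600,000 − 13,100,000 = 26,500,000 m³
After mixing: salt = 83,160,000 + 36,800,000×0.3 = 94,200,000; volume = 26,500,000 + 36,800,000 = 63,300,000 m³
S = 94,200,000 / 63,300,000 = 1.4882 ‰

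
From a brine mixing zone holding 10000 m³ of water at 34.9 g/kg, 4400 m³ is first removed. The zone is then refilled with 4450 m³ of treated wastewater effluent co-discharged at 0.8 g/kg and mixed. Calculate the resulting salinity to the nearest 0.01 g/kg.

19.80 g/kg

Remaining after removal: 5,600 m³ at 34.9 g/kg (salt = 195,440)
After addition: salt = 195,440 + 4,450×0.8 = 199,000; volume = 10,050 m³
S = 199,000 / 10,050 = 19.801 g/kg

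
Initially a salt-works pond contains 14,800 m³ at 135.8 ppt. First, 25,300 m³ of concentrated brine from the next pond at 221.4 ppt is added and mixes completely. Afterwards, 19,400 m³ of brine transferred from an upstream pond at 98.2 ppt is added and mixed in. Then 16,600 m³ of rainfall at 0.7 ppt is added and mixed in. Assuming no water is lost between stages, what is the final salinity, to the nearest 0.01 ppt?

125.20 ppt

Conserving salt mass:
Initial salt = 14,800×135.8 = 2,009,840
After stage 1: salt = 2,009,840 + 25,300×221.4 = 7,611,260; volume = 40,100 m³; S = 189.807 ppt
After stage 2: salt = 7,611,260 + 19,400×98.2 = 9,516,340; volume = 59,500 m³; S = 159.938 ppt
After stage 3: salt = 9,516,340 + 16,600×0.7 = 9,527,960; volume = 76,100 m³
S = 9,527,960 / 76,100 = 125.2032 ppt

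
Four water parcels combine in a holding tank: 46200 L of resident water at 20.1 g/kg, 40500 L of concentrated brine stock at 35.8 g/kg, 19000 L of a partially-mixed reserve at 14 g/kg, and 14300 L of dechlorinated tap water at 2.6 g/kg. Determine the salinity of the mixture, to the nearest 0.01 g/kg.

22.35 g/kg

Salt balance:
salt = 46,200×20.1 + 40,500×35.8 + 19,000×14 + 14,300×2.6 = 928,620 + 1,449,900 + 266,000 + 37,180 = 2,681,700
volume = 46,200 + 40,500 + 19,000 + 14,300 = 120,000 L
S = 2,681,700 / 120,000 = 22.3475 g/kg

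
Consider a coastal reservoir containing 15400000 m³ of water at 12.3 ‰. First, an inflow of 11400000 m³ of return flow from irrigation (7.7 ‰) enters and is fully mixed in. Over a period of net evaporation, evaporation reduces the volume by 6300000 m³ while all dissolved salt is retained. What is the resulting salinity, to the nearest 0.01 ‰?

13.52 ‰

After mixing: salt = 15,400,000×12.3 + 11,400,000×7.7 = 277,200,000; volume = 26,800,000 m³
After evaporation: salt unchanged = 277,200,000; volume = 26,800,000 − 6,300,000 = 20,500,000 m³
S = 277,200,000 / 20,500,000 = 13.522 ‰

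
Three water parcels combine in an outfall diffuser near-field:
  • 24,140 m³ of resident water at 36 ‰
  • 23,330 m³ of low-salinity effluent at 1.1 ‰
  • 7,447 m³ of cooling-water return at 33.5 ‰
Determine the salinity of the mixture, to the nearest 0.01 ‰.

20.83 ‰

Total salt / total volume:
salt = 24,140×36 + 23,330×1.1 + 7,447×33.5 = 869,040 + 25,663 + 249,474.5 = 1,144,177.5
volume = 24,140 + 23,330 + 7,447 = 54,917 m³
S = 1,144,177.5 / 54,917 = 20.8347 ‰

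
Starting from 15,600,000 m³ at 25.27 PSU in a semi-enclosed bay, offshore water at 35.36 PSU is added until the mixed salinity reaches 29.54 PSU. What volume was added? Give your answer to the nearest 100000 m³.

11400000 m³

Salt balance: 15,600,000×25.27 + V×35.36 = (15,600,000+V)×29.54
394,212,000 + 35.36V = 460,824,000 + 29.54V
66,612,000 = 5.82V
V = 11,445,360.82 m³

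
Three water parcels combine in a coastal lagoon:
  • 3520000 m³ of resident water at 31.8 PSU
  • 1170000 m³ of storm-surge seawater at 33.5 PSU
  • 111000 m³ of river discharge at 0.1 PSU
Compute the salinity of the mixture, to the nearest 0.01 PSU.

31.48 PSU

Salt balance:
salt = 3,520,000×31.8 + 1,170,000×33.5 + 111,000×0.1 = 111,936,000 + 39,195,000 + 11,100 = 151,142,100
volume = 3,520,000 + 1,170,000 + 111,000 = 4,801,000 m³
S = 151,142,100 / 4,801,000 = 31.4814 PSU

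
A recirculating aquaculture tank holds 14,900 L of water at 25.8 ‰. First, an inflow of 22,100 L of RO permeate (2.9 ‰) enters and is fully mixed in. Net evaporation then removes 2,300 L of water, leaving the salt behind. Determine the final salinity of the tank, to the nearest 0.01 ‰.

12.93 ‰

After mixing: salt = 14,900×25.8 + 22,100×2.9 = 448,510; volume = 37,000 L
After evaporation: salt unchanged = 448,510; volume = 37,000 − 2,300 = 34,700 L
S = 448,510 / 34,700 = 12.9254 ‰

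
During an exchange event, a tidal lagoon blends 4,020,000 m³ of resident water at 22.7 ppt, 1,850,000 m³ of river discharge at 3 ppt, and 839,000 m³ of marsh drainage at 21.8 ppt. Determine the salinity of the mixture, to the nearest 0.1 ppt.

17.2 ppt

Conserving salt mass:
salt = 4,020,000×22.7 + 1,850,000×3 + 839,000×21.8 = 91,254,000 + 5,550,000 + 18,290,200 = 115,094,200
volume = 4,020,000 + 1,850,000 + 839,000 = 6,709,000 m³
S = 115,094,200 / 6,709,000 = 17.155 ppt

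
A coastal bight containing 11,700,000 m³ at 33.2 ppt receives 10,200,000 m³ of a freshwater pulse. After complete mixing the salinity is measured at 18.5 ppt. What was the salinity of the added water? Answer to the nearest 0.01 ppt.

1.64 ppt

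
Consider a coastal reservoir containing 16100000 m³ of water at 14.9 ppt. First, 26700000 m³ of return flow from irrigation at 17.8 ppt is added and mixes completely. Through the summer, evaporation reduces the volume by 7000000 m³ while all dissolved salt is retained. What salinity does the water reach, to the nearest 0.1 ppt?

After mixing: salt = 16,100,000×14.9 + 26,700,000×17.8 = 715,150,000; volume = 42,800,000 m³
After evaporation: salt unchanged = 715,150,000; volume = 42,800,000 − 7,000,000 = 35,800,000 m³
S = 715,150,000 / 35,800,000 = 19.9763 ppt

20.0 ppt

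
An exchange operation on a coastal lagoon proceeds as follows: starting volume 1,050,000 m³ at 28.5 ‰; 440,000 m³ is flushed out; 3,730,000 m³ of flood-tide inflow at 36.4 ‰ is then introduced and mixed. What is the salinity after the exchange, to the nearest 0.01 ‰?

Remaining after removal: 610,000 m³ at 28.5 ‰ (salt = 17,385,000)
After addition: salt = 17,385,000 + 3,730,000×36.4 = 153,157,000; volume = 4,340,000 m³
S = 153,157,000 / 4,340,000 = 35.2896 ‰

35.29 ‰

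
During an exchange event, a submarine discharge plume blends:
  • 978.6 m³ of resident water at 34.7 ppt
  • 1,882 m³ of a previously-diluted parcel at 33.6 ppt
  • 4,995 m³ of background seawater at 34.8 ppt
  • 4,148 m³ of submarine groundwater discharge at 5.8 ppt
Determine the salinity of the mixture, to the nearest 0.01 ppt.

24.58 ppt

Weighted by volume,
salt = 978.6×34.7 + 1,882×33.6 + 4,995×34.8 + 4,148×5.8 = 33,957.42 + 63,235.2 + 173,826 + 24,058.4 = 295,077.02
volume = 978.6 + 1,882 + 4,995 + 4,148 = 12,003.6 m³
S = 295,077.02 / 12,003.6 = 24.5824 ppt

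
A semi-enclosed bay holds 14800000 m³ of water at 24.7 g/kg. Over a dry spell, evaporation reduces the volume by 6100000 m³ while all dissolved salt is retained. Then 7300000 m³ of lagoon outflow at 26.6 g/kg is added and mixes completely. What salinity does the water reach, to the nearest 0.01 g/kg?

After evaporation: salt = 14,800,000×24.7 = 365,560,000; volume = 14,800,000 − 6,100,000 = 8,700,000 m³
After mixing: salt = 365,560,000 + 7,300,000×26.6 = 559,740,000; volume = 8,700,000 + 7,300,000 = 16,000,000 m³
S = 559,740,000 / 16,000,000 = 34.9838 g/kg

34.98 g/kg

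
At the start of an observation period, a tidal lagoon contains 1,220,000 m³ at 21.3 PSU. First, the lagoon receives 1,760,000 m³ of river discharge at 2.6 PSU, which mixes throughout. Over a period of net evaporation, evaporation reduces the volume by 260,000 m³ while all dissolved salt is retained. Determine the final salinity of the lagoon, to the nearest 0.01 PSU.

After mixing: salt = 1,220,000×21.3 + 1,760,000×2.6 = 30,562,000; volume = 2,980,000 m³
After evaporation: salt unchanged = 30,562,000; volume = 2,980,000 − 260,000 = 2,720,000 m³
S = 30,562,000 / 2,720,000 = 11.236 PSU

11.24 PSU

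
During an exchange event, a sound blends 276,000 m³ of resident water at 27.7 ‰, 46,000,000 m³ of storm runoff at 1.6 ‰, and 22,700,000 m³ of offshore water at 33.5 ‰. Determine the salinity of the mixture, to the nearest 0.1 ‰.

12.2 ‰

By conservation of dissolved salt,
salt = 276,000×27.7 + 46,000,000×1.6 + 22,700,000×33.5 = 7,645,200 + 73,600,000 + 760,450,000 = 841,695,200
volume = 276,000 + 46,000,000 + 22,700,000 = 68,976,000 m³
S = 841,695,200 / 68,976,000 = 12.203 ‰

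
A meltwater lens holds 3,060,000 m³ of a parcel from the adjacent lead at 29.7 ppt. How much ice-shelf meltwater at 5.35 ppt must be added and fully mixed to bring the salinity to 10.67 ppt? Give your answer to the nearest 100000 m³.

Salt balance: 3,060,000×29.7 + V×5.35 = (3,060,000+V)×10.67
90,882,000 + 5.35V = 32,650,200 + 10.67V
58,231,800 = 5.32V
V = 10,945,827.07 m³

10900000 m³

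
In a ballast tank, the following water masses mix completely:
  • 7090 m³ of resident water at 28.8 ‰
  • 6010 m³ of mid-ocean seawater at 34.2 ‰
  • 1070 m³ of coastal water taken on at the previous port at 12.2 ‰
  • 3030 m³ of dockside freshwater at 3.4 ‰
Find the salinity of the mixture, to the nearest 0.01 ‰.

25.18 ‰

By conservation of dissolved salt,
salt = 7,090×28.8 + 6,010×34.2 + 1,070×12.2 + 3,030×3.4 = 204,192 + 205,542 + 13,054 + 10,302 = 433,090
volume = 7,090 + 6,010 + 1,070 + 3,030 = 17,200 m³
S = 433,090 / 17,200 = 25.1797 ‰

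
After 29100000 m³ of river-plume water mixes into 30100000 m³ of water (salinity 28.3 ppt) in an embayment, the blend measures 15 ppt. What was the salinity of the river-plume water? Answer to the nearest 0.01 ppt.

1.24 ppt

Salt balance: 30,100,000×28.3 + 29,100,000×S = 59,200,000×15
851,830,000 + 29,100,000·S = 888,000,000
S = (888,000,000 − 851,830,000) / 29,100,000 = 1.243 ppt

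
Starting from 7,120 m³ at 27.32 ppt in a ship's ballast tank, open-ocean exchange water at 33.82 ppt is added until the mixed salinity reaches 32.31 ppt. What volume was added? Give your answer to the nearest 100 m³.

23500 m³

Salt balance: 7,120×27.32 + V×33.82 = (7,120+V)×32.31
194,518.4 + 33.82V = 230,047.2 + 32.31V
35,528.8 = 1.51V
V = 23,529.01 m³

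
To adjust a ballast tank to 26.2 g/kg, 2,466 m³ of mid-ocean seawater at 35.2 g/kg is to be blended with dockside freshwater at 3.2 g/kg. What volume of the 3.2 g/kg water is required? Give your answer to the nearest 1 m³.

965 m³

Salt balance: 2,466×35.2 + V×3.2 = (2,466+V)×26.2
86,803.2 + 3.2V = 64,609.2 + 26.2V
22,194 = 23V
V = 964.96 m³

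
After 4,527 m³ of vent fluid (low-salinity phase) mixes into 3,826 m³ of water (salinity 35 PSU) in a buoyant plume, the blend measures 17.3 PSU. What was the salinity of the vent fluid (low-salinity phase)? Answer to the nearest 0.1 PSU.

2.3 PSU

Salt balance: 3,826×35 + 4,527×S = 8,353×17.3
133,910 + 4,527·S = 144,506.9
S = (144,506.9 − 133,910) / 4,527 = 2.3408 PSU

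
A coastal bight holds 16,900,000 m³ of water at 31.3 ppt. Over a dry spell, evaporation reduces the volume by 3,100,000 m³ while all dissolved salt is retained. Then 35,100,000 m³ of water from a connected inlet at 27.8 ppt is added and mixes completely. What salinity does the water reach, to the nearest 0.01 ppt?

30.77 ppt

After evaporation: salt = 16,900,000×31.3 = 528,970,000; volume = 16,900,000 − 3,100,000 = 13,800,000 m³
After mixing: salt = 528,970,000 + 35,100,000×27.8 = 1,504,750,000; volume = 13,800,000 + 35,100,000 = 48,900,000 m³
S = 1,504,750,000 / 48,900,000 = 30.772 ppt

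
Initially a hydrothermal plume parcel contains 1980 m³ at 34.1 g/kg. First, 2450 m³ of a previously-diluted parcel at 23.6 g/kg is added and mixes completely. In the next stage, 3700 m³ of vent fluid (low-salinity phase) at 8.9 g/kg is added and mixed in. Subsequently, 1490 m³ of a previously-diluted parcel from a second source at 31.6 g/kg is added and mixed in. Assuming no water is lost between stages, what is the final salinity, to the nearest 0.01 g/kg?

21.35 g/kg

Weighted by volume,
Initial salt = 1,980×34.1 = 67,518
After stage 1: salt = 67,518 + 2,450×23.6 = 125,338; volume = 4,430 m³; S = 28.293 g/kg
After stage 2: salt = 125,338 + 3,700×8.9 = 158,268; volume = 8,130 m³; S = 19.467 g/kg
After stage 3: salt = 158,268 + 1,490×31.6 = 205,352; volume = 9,620 m³
S = 205,352 / 9,620 = 21.3464 g/kg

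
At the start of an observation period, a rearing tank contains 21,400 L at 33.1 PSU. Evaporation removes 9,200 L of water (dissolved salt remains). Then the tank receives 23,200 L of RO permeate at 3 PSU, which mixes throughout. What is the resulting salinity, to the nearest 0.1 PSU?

22.0 PSU

After evaporation: salt = 21,400×33.1 = 708,340; volume = 21,400 − 9,200 = 12,200 L
After mixing: salt = 708,340 + 23,200×3 = 777,940; volume = 12,200 + 23,200 = 35,400 L
S = 777,940 / 35,400 = 21.9757 PSU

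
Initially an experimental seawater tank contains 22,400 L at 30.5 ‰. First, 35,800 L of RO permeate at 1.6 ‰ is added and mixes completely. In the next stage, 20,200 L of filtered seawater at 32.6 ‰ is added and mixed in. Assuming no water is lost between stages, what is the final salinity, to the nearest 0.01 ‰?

17.84 ‰

Weighted by volume,
Initial salt = 22,400×30.5 = 683,200
After stage 1: salt = 683,200 + 35,800×1.6 = 740,480; volume = 58,200 L; S = 12.723 ‰
After stage 2: salt = 740,480 + 20,200×32.6 = 1,399,000; volume = 78,400 L
S = 1,399,000 / 78,400 = 17.8444 ‰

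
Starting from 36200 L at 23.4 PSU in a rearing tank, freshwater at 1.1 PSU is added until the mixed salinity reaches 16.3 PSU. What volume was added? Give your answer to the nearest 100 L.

Salt balance: 36,200×23.4 + V×1.1 = (36,200+V)×16.3
847,080 + 1.1V = 590,060 + 16.3V
257,020 = 15.2V
V = 16,909.21 L

16900 L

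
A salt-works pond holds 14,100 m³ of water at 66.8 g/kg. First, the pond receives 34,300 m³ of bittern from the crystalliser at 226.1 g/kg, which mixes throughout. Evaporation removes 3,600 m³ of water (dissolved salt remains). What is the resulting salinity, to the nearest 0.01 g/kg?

194.13 g/kg

After mixing: salt = 14,100×66.8 + 34,300×226.1 = 8,697,110; volume = 48,400 m³
After evaporation: salt unchanged = 8,697,110; volume = 48,400 − 3,600 = 44,800 m³
S = 8,697,110 / 44,800 = 194.1319 g/kg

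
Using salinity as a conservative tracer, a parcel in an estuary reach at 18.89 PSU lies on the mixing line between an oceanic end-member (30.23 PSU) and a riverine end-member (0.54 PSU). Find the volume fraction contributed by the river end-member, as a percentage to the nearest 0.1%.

Let f be the freshwater fraction. Salt balance per unit volume:
f×0.54 + (1−f)×30.23 = 18.89
f = (30.23 − 18.89) / (30.23 − 0.54) = 11.34/29.69 = 0.3819

38.2%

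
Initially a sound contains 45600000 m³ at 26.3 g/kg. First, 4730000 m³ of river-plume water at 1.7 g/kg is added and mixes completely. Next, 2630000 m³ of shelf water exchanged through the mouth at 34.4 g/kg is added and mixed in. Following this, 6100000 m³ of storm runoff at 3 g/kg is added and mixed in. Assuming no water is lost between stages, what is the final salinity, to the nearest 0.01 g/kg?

Total salt / total volume:
Initial salt = 45,600,000×26.3 = 1,199,280,000
After stage 1: salt = 1,199,280,000 + 4,730,000×1.7 = 1,207,321,000; volume = 50,330,000 m³; S = 23.988 g/kg
After stage 2: salt = 1,207,321,000 + 2,630,000×34.4 = 1,297,793,000; volume = 52,960,000 m³; S = 24.505 g/kg
After stage 3: salt = 1,297,793,000 + 6,100,000×3 = 1,316,093,000; volume = 59,060,000 m³
S = 1,316,093,000 / 59,060,000 = 22.284 g/kg

22.28 g/kg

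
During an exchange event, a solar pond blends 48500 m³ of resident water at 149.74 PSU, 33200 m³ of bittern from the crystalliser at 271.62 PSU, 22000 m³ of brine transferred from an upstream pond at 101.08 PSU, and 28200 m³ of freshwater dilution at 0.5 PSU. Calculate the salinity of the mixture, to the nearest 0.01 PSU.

140.39 PSU

Weighted by volume,
salt = 48,500×149.74 + 33,200×271.62 + 22,000×101.08 + 28,200×0.5 = 7,262,390 + 9,017,784 + 2,223,760 + 14,100 = 18,518,034
volume = 48,500 + 33,200 + 22,000 + 28,200 = 131,900 m³
S = 18,518,034 / 131,900 = 140.3945 PSU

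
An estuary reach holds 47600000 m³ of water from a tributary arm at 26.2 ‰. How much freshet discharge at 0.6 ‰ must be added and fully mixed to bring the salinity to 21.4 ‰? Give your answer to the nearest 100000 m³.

Salt balance: 47,600,000×26.2 + V×0.6 = (47,600,000+V)×21.4
1,247,120,000 + 0.6V = 1,018,640,000 + 21.4V
228,480,000 = 20.8V
V = 10,984,615.38 m³

11000000 m³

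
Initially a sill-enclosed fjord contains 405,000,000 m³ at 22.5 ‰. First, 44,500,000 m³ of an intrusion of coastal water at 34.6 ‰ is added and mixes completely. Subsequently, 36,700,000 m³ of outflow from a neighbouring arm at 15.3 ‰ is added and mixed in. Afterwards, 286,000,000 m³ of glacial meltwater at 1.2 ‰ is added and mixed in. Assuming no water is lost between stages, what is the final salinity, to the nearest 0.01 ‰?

14.97 ‰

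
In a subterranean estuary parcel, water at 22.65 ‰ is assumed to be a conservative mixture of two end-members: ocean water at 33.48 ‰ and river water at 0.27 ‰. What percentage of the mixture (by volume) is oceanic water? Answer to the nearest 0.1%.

Let g be the oceanic fraction. Salt balance per unit volume:
g×33.48 + (1−g)×0.27 = 22.65
g = (22.65 − 0.27) / (33.48 − 0.27) = 22.38/33.21 = 0.6739

67.4%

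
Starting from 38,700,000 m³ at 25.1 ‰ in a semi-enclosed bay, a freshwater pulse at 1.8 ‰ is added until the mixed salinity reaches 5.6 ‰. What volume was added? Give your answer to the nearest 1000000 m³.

Salt balance: 38,700,000×25.1 + V×1.8 = (38,700,000+V)×5.6
971,370,000 + 1.8V = 216,720,000 + 5.6V
754,650,000 = 3.8V
V = 198,592,105.26 m³

199000000 m³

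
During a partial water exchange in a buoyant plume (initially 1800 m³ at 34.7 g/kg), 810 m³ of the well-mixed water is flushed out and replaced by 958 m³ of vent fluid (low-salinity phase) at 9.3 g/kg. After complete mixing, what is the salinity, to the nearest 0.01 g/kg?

22.21 g/kg

Remaining after removal: 990 m³ at 34.7 g/kg (salt = 34,353)
After addition: salt = 34,353 + 958×9.3 = 43,262.4; volume = 1,948 m³
S = 43,262.4 / 1,948 = 22.2086 g/kg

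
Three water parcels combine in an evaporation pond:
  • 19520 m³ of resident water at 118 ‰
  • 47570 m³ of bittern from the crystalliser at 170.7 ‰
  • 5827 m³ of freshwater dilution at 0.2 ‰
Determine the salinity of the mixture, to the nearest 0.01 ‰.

By conservation of dissolved salt,
salt = 19,520×118 + 47,570×170.7 + 5,827×0.2 = 2,303,360 + 8,120,199 + 1,165.4 = 10,424,724.4
volume = 19,520 + 47,570 + 5,827 = 72,917 m³
S = 10,424,724.4 / 72,917 = 142.967 ‰

142.97 ‰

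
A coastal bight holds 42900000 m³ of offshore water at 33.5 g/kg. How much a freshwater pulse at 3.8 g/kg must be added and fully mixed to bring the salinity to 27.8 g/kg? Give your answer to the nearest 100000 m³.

10200000 m³

Salt balance: 42,900,000×33.5 + V×3.8 = (42,900,000+V)×27.8
1,437,150,000 + 3.8V = 1,192,620,000 + 27.8V
244,530,000 = 24V
V = 10,188,750 m³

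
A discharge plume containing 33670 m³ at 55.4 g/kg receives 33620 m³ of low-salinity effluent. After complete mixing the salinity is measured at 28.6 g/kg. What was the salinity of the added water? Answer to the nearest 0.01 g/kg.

Salt balance: 33,670×55.4 + 33,620×S = 67,290×28.6
1,865,318 + 33,620·S = 1,924,494
S = (1,924,494 − 1,865,318) / 33,620 = 1.7601 g/kg

1.76 g/kg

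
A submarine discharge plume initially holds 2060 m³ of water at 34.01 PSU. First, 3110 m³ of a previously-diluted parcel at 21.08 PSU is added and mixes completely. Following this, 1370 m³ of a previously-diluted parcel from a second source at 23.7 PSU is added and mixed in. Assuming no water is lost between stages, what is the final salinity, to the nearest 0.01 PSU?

25.70 PSU

Salt balance:
Initial salt = 2,060×34.01 = 70,060.6
After stage 1: salt = 70,060.6 + 3,110×21.08 = 135,619.4; volume = 5,170 m³; S = 26.232 PSU
After stage 2: salt = 135,619.4 + 1,370×23.7 = 168,088.4; volume = 6,540 m³
S = 168,088.4 / 6,540 = 25.7016 PSU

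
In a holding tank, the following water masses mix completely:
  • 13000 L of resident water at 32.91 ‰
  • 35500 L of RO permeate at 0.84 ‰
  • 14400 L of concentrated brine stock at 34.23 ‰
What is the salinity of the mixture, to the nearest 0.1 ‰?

Mass of salt is conserved:
salt = 13,000×32.91 + 35,500×0.84 + 14,400×34.23 = 427,830 + 29,820 + 492,912 = 950,562
volume = 13,000 + 35,500 + 14,400 = 62,900 L
S = 950,562 / 62,900 = 15.112 ‰

15.1 ‰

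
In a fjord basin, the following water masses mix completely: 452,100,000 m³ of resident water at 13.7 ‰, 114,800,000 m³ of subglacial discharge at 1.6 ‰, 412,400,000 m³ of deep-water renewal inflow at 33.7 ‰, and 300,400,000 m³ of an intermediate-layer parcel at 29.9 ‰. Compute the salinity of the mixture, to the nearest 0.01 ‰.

22.86 ‰

Salt balance:
salt = 452,100,000×13.7 + 114,800,000×1.6 + 412,400,000×33.7 + 300,400,000×29.9 = 6,193,770,000 + 183,680,000 + 13,897,880,000 + 8,981,960,000 = 29,257,290,000
volume = 452,100,000 + 114,800,000 + 412,400,000 + 300,400,000 = 1,279,700,000 m³
S = 29,257,290,000 / 1,279,700,000 = 22.8626 ‰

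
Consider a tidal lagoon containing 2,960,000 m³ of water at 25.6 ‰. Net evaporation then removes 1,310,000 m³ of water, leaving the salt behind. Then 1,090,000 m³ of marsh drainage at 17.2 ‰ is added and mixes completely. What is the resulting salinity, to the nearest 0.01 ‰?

After evaporation: salt = 2,960,000×25.6 = 75,776,000; volume = 2,960,000 − 1,310,000 = 1,650,000 m³
After mixing: salt = 75,776,000 + 1,090,000×17.2 = 94,524,000; volume = 1,650,000 + 1,090,000 = 2,740,000 m³
S = 94,524,000 / 2,740,000 = 34.4978 ‰

34.50 ‰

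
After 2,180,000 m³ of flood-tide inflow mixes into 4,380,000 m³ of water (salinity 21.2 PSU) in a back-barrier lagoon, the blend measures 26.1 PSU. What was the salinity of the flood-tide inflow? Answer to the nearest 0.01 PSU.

35.94 PSU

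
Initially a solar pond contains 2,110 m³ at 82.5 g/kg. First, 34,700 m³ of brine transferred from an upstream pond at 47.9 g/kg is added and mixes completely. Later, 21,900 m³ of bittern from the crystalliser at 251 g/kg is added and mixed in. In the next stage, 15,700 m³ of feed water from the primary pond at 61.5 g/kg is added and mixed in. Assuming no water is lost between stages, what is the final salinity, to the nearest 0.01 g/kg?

111.53 g/kg

Mass of salt is conserved:
Initial salt = 2,110×82.5 = 174,075
After stage 1: salt = 174,075 + 34,700×47.9 = 1,836,205; volume = 36,810 m³; S = 49.883 g/kg
After stage 2: salt = 1,836,205 + 21,900×251 = 7,333,105; volume = 58,710 m³; S = 124.904 g/kg
After stage 3: salt = 7,333,105 + 15,700×61.5 = 8,298,655; volume = 74,410 m³
S = 8,298,655 / 74,410 = 111.5261 g/kg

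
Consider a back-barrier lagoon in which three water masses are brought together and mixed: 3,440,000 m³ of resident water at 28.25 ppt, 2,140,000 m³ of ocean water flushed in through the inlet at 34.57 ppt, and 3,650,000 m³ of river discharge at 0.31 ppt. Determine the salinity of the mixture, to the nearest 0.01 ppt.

18.67 ppt

Salt balance:
salt = 3,440,000×28.25 + 2,140,000×34.57 + 3,650,000×0.31 = 97,180,000 + 73,979,800 + 1,131,500 = 172,291,300
volume = 3,440,000 + 2,140,000 + 3,650,000 = 9,230,000 m³
S = 172,291,300 / 9,230,000 = 18.6664 ppt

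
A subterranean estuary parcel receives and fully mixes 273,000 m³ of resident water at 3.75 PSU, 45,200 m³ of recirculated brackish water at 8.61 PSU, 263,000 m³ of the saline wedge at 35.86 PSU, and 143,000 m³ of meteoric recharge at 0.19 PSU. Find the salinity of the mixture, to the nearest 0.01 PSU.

15.01 PSU

Total salt / total volume:
salt = 273,000×3.75 + 45,200×8.61 + 263,000×35.86 + 143,000×0.19 = 1,023,750 + 389,172 + 9,431,180 + 27,170 = 10,871,272
volume = 273,000 + 45,200 + 263,000 + 143,000 = 724,200 m³
S = 10,871,272 / 724,200 = 15.0114 PSU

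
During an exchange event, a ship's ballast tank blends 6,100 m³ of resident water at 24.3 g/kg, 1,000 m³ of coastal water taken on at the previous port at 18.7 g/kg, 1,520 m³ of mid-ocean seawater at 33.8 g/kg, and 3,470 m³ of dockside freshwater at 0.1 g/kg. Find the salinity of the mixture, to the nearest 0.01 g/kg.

18.09 g/kg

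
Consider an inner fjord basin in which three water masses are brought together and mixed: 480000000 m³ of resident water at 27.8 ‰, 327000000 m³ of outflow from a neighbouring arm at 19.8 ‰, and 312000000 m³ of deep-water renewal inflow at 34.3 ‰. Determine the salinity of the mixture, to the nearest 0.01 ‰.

Mass of salt is conserved:
salt = 480,000,000×27.8 + 327,000,000×19.8 + 312,000,000×34.3 = 13,344,000,000 + 6,474,600,000 + 10,701,600,000 = 30,520,200,000
volume = 480,000,000 + 327,000,000 + 312,000,000 = 1,119,000,000 m³
S = 30,520,200,000 / 1,119,000,000 = 27.2745 ‰

27.27 ‰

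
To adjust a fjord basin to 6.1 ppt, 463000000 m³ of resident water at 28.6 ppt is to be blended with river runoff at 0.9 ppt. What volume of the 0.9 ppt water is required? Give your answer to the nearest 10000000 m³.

Salt balance: 463,000,000×28.6 + V×0.9 = (463,000,000+V)×6.1
13,241,800,000 + 0.9V = 2,824,300,000 + 6.1V
10,417,500,000 = 5.2V
V = 2,003,365,384.62 m³

2000000000 m³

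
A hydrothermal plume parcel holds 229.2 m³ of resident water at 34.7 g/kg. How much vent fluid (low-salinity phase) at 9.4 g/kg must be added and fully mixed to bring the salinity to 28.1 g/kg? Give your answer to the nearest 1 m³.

Salt balance: 229.2×34.7 + V×9.4 = (229.2+V)×28.1
7,953.24 + 9.4V = 6,440.52 + 28.1V
1,512.72 = 18.7V
V = 80.89 m³

81 m³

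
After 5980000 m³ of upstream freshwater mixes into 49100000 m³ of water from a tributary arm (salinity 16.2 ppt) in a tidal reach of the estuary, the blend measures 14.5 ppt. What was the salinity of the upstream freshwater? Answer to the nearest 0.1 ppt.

0.5 ppt

Salt balance: 49,100,000×16.2 + 5,980,000×S = 55,080,000×14.5
795,420,000 + 5,980,000·S = 798,660,000
S = (798,660,000 − 795,420,000) / 5,980,000 = 0.5418 ppt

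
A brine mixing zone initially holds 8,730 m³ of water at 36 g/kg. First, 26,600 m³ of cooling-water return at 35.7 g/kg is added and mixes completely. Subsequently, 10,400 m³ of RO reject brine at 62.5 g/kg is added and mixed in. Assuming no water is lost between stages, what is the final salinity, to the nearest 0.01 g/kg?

41.85 g/kg

Weighted by volume,
Initial salt = 8,730×36 = 314,280
After stage 1: salt = 314,280 + 26,600×35.7 = 1,263,900; volume = 35,330 m³; S = 35.774 g/kg
After stage 2: salt = 1,263,900 + 10,400×62.5 = 1,913,900; volume = 45,730 m³
S = 1,913,900 / 45,730 = 41.8522 g/kg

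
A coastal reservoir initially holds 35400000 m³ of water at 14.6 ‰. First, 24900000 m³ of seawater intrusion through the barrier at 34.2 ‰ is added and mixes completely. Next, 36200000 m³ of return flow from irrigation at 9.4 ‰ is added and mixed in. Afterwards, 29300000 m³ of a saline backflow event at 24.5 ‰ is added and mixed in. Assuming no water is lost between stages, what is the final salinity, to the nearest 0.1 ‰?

19.3 ‰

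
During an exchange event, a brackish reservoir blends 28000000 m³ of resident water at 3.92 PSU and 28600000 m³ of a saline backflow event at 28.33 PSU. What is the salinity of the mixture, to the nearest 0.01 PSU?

16.25 PSU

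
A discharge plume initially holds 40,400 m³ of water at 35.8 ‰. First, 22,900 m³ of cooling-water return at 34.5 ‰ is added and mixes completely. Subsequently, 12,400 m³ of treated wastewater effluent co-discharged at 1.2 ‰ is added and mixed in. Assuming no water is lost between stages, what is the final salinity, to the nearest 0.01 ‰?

Conserving salt mass:
Initial salt = 40,400×35.8 = 1,446,320
After stage 1: salt = 1,446,320 + 22,900×34.5 = 2,236,370; volume = 63,300 m³; S = 35.33 ‰
After stage 2: salt = 2,236,370 + 12,400×1.2 = 2,251,250; volume = 75,700 m³
S = 2,251,250 / 75,700 = 29.7391 ‰

29.74 ‰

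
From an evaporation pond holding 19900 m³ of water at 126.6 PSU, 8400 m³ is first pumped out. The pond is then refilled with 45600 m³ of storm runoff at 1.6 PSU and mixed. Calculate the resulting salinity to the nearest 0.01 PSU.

26.78 PSU

Remaining after removal: 11,500 m³ at 126.6 PSU (salt = 1,455,900)
After addition: salt = 1,455,900 + 45,600×1.6 = 1,528,860; volume = 57,100 m³
S = 1,528,860 / 57,100 = 26.7751 PSU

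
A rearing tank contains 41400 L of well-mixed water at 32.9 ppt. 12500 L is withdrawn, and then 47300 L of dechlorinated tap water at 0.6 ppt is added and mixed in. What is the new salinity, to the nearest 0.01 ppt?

12.85 ppt

Remaining after removal: 28,900 L at 32.9 ppt (salt = 950,810)
After addition: salt = 950,810 + 47,300×0.6 = 979,190; volume = 76,200 L
S = 979,190 / 76,200 = 12.8503 ppt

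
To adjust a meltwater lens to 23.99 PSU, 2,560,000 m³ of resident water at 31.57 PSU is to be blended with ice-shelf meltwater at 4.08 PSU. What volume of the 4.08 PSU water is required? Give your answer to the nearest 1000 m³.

Salt balance: 2,560,000×31.57 + V×4.08 = (2,560,000+V)×23.99
80,819,200 + 4.08V = 61,414,400 + 23.99V
19,404,800 = 19.91V
V = 974,625.82 m³

975000 m³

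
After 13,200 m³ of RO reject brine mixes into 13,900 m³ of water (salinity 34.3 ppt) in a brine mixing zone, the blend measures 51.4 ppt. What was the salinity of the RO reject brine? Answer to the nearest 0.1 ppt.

69.4 ppt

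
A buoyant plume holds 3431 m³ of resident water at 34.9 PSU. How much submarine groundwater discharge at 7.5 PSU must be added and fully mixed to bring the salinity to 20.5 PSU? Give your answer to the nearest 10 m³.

3800 m³

Salt balance: 3,431×34.9 + V×7.5 = (3,431+V)×20.5
119,741.9 + 7.5V = 70,335.5 + 20.5V
49,406.4 = 13V
V = 3,800.49 m³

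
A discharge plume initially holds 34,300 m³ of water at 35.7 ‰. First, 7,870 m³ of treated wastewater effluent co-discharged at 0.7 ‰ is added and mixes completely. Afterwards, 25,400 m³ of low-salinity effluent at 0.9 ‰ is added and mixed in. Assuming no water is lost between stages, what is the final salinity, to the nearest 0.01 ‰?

18.54 ‰

Salt balance:
Initial salt = 34,300×35.7 = 1,224,510
After stage 1: salt = 1,224,510 + 7,870×0.7 = 1,230,019; volume = 42,170 m³; S = 29.168 ‰
After stage 2: salt = 1,230,019 + 25,400×0.9 = 1,252,879; volume = 67,570 m³
S = 1,252,879 / 67,570 = 18.5419 ‰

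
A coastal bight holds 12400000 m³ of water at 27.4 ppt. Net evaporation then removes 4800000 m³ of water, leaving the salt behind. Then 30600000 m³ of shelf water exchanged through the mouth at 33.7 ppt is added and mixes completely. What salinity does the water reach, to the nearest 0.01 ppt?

35.89 ppt

After evaporation: salt = 12,400,000×27.4 = 339,760,000; volume = 12,400,000 − 4,800,000 = 7,600,000 m³
After mixing: salt = 339,760,000 + 30,600,000×33.7 = 1,370,980,000; volume = 7,600,000 + 30,600,000 = 38,200,000 m³
S = 1,370,980,000 / 38,200,000 = 35.8895 ppt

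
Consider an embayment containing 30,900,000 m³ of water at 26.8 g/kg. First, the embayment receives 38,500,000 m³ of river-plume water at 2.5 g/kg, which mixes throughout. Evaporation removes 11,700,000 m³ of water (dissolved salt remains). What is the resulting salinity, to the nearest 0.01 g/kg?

16.02 g/kg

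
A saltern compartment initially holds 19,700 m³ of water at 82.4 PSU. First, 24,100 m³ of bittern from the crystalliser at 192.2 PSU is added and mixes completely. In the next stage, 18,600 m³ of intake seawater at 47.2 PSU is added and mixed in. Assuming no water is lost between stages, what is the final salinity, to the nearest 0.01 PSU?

114.31 PSU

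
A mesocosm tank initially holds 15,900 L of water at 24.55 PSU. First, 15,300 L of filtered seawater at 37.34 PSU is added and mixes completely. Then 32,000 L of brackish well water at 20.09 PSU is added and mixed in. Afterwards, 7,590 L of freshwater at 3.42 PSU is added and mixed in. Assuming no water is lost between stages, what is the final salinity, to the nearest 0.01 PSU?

Weighted by volume,
Initial salt = 15,900×24.55 = 390,345
After stage 1: salt = 390,345 + 15,300×37.34 = 961,647; volume = 31,200 L; S = 30.822 PSU
After stage 2: salt = 961,647 + 32,000×20.09 = 1,604,527; volume = 63,200 L; S = 25.388 PSU
After stage 3: salt = 1,604,527 + 7,590×3.42 = 1,630,484.8; volume = 70,790 L
S = 1,630,484.8 / 70,790 = 23.0327 PSU

23.03 PSU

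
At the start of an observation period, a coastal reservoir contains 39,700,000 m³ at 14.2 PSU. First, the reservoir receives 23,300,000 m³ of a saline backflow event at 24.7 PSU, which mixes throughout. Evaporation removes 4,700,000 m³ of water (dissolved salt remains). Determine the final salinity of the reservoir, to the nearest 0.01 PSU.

19.54 PSU

After mixing: salt = 39,700,000×14.2 + 23,300,000×24.7 = 1,139,250,000; volume = 63,000,000 m³
After evaporation: salt unchanged = 1,139,250,000; volume = 63,000,000 − 4,700,000 = 58,300,000 m³
S = 1,139,250,000 / 58,300,000 = 19.5412 PSU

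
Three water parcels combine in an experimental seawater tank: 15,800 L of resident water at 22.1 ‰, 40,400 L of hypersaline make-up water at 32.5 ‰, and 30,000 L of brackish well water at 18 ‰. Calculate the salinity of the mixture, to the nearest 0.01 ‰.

25.55 ‰

Weighted by volume,
salt = 15,800×22.1 + 40,400×32.5 + 30,000×18 = 349,180 + 1,313,000 + 540,000 = 2,202,180
volume = 15,800 + 40,400 + 30,000 = 86,200 L
S = 2,202,180 / 86,200 = 25.5473 ‰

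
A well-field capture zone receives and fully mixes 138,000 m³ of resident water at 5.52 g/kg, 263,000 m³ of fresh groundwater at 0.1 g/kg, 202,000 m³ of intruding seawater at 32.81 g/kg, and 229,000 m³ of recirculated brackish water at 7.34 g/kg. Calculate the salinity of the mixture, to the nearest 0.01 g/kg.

10.93 g/kg

Total salt / total volume:
salt = 138,000×5.52 + 263,000×0.1 + 202,000×32.81 + 229,000×7.34 = 761,760 + 26,300 + 6,627,620 + 1,680,860 = 9,096,540
volume = 138,000 + 263,000 + 202,000 + 229,000 = 832,000 m³
S = 9,096,540 / 832,000 = 10.9333 g/kg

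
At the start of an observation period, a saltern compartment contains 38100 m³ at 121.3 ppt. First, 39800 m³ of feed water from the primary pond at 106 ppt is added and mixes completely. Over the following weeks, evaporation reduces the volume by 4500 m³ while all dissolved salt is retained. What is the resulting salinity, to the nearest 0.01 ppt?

120.44 ppt

After mixing: salt = 38,100×121.3 + 39,800×106 = 8,840,330; volume = 77,900 m³
After evaporation: salt unchanged = 8,840,330; volume = 77,900 − 4,500 = 73,400 m³
S = 8,840,330 / 73,400 = 120.4405 ppt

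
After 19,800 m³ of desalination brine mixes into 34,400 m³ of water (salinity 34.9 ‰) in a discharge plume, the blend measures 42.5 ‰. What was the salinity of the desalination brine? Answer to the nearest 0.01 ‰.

55.70 ‰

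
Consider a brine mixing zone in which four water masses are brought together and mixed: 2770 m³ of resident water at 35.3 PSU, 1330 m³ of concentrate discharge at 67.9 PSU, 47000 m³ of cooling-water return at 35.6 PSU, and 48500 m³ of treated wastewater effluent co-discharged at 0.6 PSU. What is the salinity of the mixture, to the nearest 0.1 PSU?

Mass of salt is conserved:
salt = 2,770×35.3 + 1,330×67.9 + 47,000×35.6 + 48,500×0.6 = 97,781 + 90,307 + 1,673,200 + 29,100 = 1,890,388
volume = 2,770 + 1,330 + 47,000 + 48,500 = 99,600 m³
S = 1,890,388 / 99,600 = 18.98 PSU

19.0 PSU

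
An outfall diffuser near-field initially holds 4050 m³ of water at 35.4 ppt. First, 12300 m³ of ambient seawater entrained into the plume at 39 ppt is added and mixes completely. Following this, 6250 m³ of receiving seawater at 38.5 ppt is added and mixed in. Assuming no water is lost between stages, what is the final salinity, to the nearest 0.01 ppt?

Conserving salt mass:
Initial salt = 4,050×35.4 = 143,370
After stage 1: salt = 143,370 + 12,300×39 = 623,070; volume = 16,350 m³; S = 38.108 ppt
After stage 2: salt = 623,070 + 6,250×38.5 = 863,695; volume = 22,600 m³
S = 863,695 / 22,600 = 38.2166 ppt

38.22 ppt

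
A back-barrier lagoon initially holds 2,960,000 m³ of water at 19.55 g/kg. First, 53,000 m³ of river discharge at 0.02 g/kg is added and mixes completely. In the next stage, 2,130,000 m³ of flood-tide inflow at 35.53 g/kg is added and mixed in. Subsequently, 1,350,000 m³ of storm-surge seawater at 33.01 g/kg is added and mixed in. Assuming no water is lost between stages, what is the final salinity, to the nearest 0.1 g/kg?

Mass of salt is conserved:
Initial salt = 2,960,000×19.55 = 57,868,000
After stage 1: salt = 57,868,000 + 53,000×0.02 = 57,869,060; volume = 3,013,000 m³; S = 19.206 g/kg
After stage 2: salt = 57,869,060 + 2,130,000×35.53 = 133,547,960; volume = 5,143,000 m³; S = 25.967 g/kg
After stage 3: salt = 133,547,960 + 1,350,000×33.01 = 178,111,460; volume = 6,493,000 m³
S = 178,111,460 / 6,493,000 = 27.4313 g/kg

27.4 g/kg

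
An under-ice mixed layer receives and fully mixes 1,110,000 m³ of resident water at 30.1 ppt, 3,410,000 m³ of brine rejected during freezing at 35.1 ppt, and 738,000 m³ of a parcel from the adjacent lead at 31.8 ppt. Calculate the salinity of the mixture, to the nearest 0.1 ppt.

Mass of salt is conserved:
salt = 1,110,000×30.1 + 3,410,000×35.1 + 738,000×31.8 = 33,411,000 + 119,691,000 + 23,468,400 = 176,570,400
volume = 1,110,000 + 3,410,000 + 738,000 = 5,258,000 m³
S = 176,570,400 / 5,258,000 = 33.581 ppt

33.6 ppt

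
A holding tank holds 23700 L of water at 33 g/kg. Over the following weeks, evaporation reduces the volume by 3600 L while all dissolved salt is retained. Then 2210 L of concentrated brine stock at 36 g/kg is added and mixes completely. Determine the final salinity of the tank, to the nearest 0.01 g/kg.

38.62 g/kg

After evaporation: salt = 23,700×33 = 782,100; volume = 23,700 − 3,600 = 20,100 L
After mixing: salt = 782,100 + 2,210×36 = 861,660; volume = 20,100 + 2,210 = 22,310 L
S = 861,660 / 22,310 = 38.6221 g/kg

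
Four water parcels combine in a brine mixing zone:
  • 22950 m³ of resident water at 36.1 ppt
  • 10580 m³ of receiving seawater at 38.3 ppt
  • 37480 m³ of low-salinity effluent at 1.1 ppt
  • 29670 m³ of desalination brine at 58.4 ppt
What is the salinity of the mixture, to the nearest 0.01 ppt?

Conserving salt mass:
salt = 22,950×36.1 + 10,580×38.3 + 37,480×1.1 + 29,670×58.4 = 828,495 + 405,214 + 41,228 + 1,732,728 = 3,007,665
volume = 22,950 + 10,580 + 37,480 + 29,670 = 100,680 m³
S = 3,007,665 / 100,680 = 29.8735 ppt

29.87 ppt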